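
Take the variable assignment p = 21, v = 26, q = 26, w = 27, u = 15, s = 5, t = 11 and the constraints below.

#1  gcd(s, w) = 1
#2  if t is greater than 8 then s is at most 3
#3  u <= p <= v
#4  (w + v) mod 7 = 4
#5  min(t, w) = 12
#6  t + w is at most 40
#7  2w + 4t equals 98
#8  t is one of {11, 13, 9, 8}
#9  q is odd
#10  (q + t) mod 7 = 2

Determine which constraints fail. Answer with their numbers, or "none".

Violated: 2, 5, 9.

#1 gcd(5, 27) = 1 — satisfied.
#2 t = 11 > 8, so we need s ≤ 3; but s = 5 > 3 — violated.
#3 values 15 <= 21 <= 26 — satisfied.
#4 w + v = 53; 53 mod 7 = 4 — satisfied.
#5 min(11, 27) = 11, not 12 — violated.
#6 t + w = 11 + 27 = 38; 38 ≤ 40 — satisfied.
#7 2w + 4t = 2(27) + 4(11) = 98 — satisfied.
#8 t = 11 is in {11, 13, 9, 8} — satisfied.
#9 q = 26 is even — violated.
#10 q + t = 37; 37 mod 7 = 2 — satisfied.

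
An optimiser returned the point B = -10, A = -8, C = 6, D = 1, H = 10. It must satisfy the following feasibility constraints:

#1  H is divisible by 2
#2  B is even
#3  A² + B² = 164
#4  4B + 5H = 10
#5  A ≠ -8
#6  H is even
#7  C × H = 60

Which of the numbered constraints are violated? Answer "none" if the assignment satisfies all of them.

#1 10 / 2 = 5, so 2 divides 10  ✓
#2 B = -10 is even  ✓
#3 A² + B² = (-8)² + (-10)² = 64 + 100 = 164  ✓
#4 4B + 5H = 4(-10) + 5(10) = 10  ✓
#5 A = -8, but -8 is required to differ  ✗
#6 H = 10 is even  ✓
#7 C × H = 6 × 10 = 60  ✓

Constraint 5 does not hold.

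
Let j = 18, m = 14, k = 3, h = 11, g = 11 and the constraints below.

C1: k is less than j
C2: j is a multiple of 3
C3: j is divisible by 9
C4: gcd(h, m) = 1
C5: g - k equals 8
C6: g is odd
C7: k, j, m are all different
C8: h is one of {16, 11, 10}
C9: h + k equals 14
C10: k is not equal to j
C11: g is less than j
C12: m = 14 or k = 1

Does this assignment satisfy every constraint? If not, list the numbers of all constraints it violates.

C1: k = 3, j = 18; 3 < 18 — satisfied.
C2: 18 / 3 = 6, so 3 divides 18 — satisfied.
C3: 18 / 9 = 2, so 9 divides 18 — satisfied.
C4: gcd(11, 14) = 1 — satisfied.
C5: g - k = 11 - 3 = 8 — satisfied.
C6: g = 11 is odd — satisfied.
C7: values 3, 18, 14 are pairwise distinct — satisfied.
C8: h = 11 is in {16, 11, 10} — satisfied.
C9: h + k = 11 + 3 = 14 — satisfied.
C10: k = 3, j = 18; distinct — satisfied.
C11: g = 11, j = 18; 11 < 18 — satisfied.
C12: m = 14 = 14 (first disjunct) — satisfied.

All constraints are satisfied.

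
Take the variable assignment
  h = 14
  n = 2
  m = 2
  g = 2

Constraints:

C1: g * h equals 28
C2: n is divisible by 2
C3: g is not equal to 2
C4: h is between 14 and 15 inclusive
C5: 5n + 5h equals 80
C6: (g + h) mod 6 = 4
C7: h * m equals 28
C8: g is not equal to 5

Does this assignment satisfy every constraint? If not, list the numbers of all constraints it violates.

The assignment fails constraint 3.

C1: g * h = 2 * 14 = 28 — holds.
C2: 2 / 2 = 1, so 2 divides 2 — holds.
C3: g = 2, but 2 is required to differ — fails.
C4: h = 14 lies in [14, 15] — holds.
C5: 5n + 5h = 5(2) + 5(14) = 80 — holds.
C6: g + h = 16; 16 mod 6 = 4 — holds.
C7: h * m = 14 * 2 = 28 — holds.
C8: g = 2, and 2 ≠ 5 — holds.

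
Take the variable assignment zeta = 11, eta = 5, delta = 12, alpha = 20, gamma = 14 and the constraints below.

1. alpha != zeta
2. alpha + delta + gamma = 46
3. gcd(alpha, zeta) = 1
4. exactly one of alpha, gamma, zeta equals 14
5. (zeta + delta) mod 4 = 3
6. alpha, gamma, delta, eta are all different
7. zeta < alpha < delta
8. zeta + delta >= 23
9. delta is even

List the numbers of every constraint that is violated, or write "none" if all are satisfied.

1. alpha = 20, zeta = 11; distinct — holds.
2. alpha + delta + gamma = 20 + 12 + 14 = 46 — holds.
3. gcd(20, 11) = 1 — holds.
4. alpha=20, gamma=14, zeta=11; 1 of them equals 14 — holds.
5. zeta + delta = 23; 23 mod 4 = 3 — holds.
6. values 20, 14, 12, 5 are pairwise distinct — holds.
7. values 11, 20, 12; alpha = 20 is not < delta = 12 — does not hold.
8. zeta + delta = 11 + 12 = 23; 23 ≥ 23 — holds.
9. delta = 12 is even — holds.

Constraint 7 is violated.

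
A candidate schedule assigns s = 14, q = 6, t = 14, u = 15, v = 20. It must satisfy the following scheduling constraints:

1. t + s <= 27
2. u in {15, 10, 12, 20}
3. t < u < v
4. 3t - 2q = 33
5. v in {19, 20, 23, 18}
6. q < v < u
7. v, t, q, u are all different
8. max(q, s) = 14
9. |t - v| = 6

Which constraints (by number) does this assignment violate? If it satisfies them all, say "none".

1. t + s = 14 + 14 = 28; 28 > 27, bound 27 not met — violated.
2. u = 15 is in {15, 10, 12, 20} — OK.
3. values 14 < 15 < 20 — OK.
4. 3t - 2q = 3(14) - 2(6) = 30, not 33 — violated.
5. v = 20 is in {19, 20, 23, 18} — OK.
6. values 6, 20, 15; v = 20 is not < u = 15 — violated.
7. values 20, 14, 6, 15 are pairwise distinct — OK.
8. max(6, 14) = 14 — OK.
9. |14 - 20| = 6 — OK.

Violated: 1, 4, and 6.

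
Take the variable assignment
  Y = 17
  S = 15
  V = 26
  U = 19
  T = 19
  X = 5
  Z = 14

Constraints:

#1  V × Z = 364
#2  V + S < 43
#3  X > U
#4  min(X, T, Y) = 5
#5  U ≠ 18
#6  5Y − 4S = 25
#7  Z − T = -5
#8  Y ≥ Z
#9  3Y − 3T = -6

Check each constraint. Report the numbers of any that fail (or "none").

#1 V × Z = 26 × 14 = 364  ✓
#2 V + S = 26 + 15 = 41; 41 < 43  ✓
#3 X = 5, U = 19; 5 ≤ 19 (want >)  ✗
#4 min(5, 19, 17) = 5  ✓
#5 U = 19, and 19 ≠ 18  ✓
#6 5Y − 4S = 5(17) − 4(15) = 25  ✓
#7 Z − T = 14 − 19 = -5  ✓
#8 Y = 17, Z = 14; 17 ≥ 14  ✓
#9 3Y − 3T = 3(17) − 3(19) = -6  ✓

Constraint 3 does not hold.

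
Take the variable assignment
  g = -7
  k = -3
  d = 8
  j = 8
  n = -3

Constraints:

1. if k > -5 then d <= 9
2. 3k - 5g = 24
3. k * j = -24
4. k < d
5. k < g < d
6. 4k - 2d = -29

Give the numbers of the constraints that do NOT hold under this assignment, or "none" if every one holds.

1. k = -3 > -5, so we need d ≤ 9; d = 8 ≤ 9 — holds.
2. 3k - 5g = 3(-3) - 5(-7) = 26, not 24 — fails.
3. k * j = -3 * 8 = -24 — holds.
4. k = -3, d = 8; -3 < 8 — holds.
5. values -3, -7, 8; k = -3 is not < g = -7 — fails.
6. 4k - 2d = 4(-3) - 2(8) = -28, not -29 — fails.

The assignment fails constraints 2, 5, and 6.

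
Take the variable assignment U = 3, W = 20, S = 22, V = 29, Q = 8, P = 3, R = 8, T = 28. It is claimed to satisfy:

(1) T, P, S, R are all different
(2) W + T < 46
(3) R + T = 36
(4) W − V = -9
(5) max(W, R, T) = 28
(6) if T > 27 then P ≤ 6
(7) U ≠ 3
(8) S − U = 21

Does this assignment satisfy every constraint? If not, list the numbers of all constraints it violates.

(1) values 28, 3, 22, 8 are pairwise distinct  ✔
(2) W + T = 20 + 28 = 48; 48 ≥ 46, bound 46 not met  ✘
(3) R + T = 8 + 28 = 36  ✔
(4) W − V = 20 − 29 = -9  ✔
(5) max(20, 8, 28) = 28  ✔
(6) T = 28 > 27, so we need P ≤ 6; P = 3 ≤ 6  ✔
(7) U = 3, but 3 is required to differ  ✘
(8) S − U = 22 − 3 = 19, not 21  ✘

The assignment fails constraints 2, 7, and 8.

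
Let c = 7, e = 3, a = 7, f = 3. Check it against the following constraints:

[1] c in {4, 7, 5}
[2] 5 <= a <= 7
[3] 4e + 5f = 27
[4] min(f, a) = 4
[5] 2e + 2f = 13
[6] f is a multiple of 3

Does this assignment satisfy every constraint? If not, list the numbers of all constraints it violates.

[1] c = 7 is in {4, 7, 5}  yes
[2] a = 7 lies in [5, 7]  yes
[3] 4e + 5f = 4(3) + 5(3) = 27  yes
[4] min(3, 7) = 3, not 4  no
[5] 2e + 2f = 2(3) + 2(3) = 12, not 13  no
[6] 3 / 3 = 1, so 3 divides 3  yes

Constraints 4 and 5 do not hold.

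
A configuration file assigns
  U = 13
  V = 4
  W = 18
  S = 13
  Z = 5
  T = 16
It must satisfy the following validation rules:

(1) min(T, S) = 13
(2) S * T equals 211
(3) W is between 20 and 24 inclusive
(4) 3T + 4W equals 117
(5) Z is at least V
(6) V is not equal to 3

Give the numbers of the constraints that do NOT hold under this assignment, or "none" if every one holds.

No — constraints 2, 3, and 4 are not satisfied.

(1) min(16, 13) = 13 — holds.
(2) S * T = 13 * 16 = 208, not 211 — fails.
(3) W = 18 is outside [20, 24] — fails.
(4) 3T + 4W = 3(16) + 4(18) = 120, not 117 — fails.
(5) Z = 5, V = 4; 5 ≥ 4 — holds.
(6) V = 4, and 4 ≠ 3 — holds.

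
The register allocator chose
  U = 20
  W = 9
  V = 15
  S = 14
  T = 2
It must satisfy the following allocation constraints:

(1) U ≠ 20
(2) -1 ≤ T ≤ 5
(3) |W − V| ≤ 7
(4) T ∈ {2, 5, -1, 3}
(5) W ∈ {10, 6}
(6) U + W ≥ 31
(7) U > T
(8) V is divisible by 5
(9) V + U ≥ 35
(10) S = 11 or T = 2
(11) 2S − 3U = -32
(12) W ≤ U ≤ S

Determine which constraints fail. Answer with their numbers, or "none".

(1) U = 20, but 20 is required to differ  no
(2) T = 2 lies in [-1, 5]  yes
(3) |9 − 15| = 6; 6 ≤ 7  yes
(4) T = 2 is in {2, 5, -1, 3}  yes
(5) W = 9 is not in {10, 6}  no
(6) U + W = 20 + 9 = 29; 29 < 31, bound 31 not met  no
(7) U = 20, T = 2; 20 > 2  yes
(8) 15 / 5 = 3, so 5 divides 15  yes
(9) V + U = 15 + 20 = 35; 35 ≥ 35  yes
(10) S = 14 ≠ 11, but T = 2 = 2 (second disjunct)  yes
(11) 2S − 3U = 2(14) − 3(20) = -32  yes
(12) values 9, 20, 14; U = 20 is not ≤ S = 14  no

Constraints 1, 5, 6, and 12 do not hold.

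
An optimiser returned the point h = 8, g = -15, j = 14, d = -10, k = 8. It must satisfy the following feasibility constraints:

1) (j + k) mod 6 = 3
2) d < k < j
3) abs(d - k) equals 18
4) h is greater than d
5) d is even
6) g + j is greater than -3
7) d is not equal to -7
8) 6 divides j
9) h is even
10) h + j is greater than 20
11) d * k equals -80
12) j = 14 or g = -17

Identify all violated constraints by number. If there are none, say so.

1) j + k = 22; 22 mod 6 = 4, not 3 — fails.
2) values -10 < 8 < 14 — holds.
3) abs(-10 - 8) = 18 — holds.
4) h = 8, d = -10; 8 > -10 — holds.
5) d = -10 is even — holds.
6) g + j = -15 + 14 = -1; -1 > -3 — holds.
7) d = -10, and -10 ≠ -7 — holds.
8) 14 = 6*2 + 2, so 6 does not divide 14 — fails.
9) h = 8 is even — holds.
10) h + j = 8 + 14 = 22; 22 > 20 — holds.
11) d * k = -10 * 8 = -80 — holds.
12) j = 14 = 14 (first disjunct) — holds.

Constraints 1, 8 do not hold.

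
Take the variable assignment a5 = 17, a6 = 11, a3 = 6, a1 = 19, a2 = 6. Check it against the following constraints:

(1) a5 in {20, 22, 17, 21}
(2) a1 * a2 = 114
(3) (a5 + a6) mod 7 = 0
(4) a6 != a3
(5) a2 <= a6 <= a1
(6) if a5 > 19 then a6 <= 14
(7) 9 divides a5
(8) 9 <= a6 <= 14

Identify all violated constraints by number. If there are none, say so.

(1) a5 = 17 is in {20, 22, 17, 21} — holds.
(2) a1 * a2 = 19 * 6 = 114 — holds.
(3) a5 + a6 = 28; 28 mod 7 = 0 — holds.
(4) a6 = 11, a3 = 6; distinct — holds.
(5) values 6 <= 11 <= 19 — holds.
(6) a5 = 17, not > 19; antecedent false, conditional vacuously true — holds.
(7) 17 = 9*1 + 8, so 9 does not divide 17 — does not hold.
(8) a6 = 11 lies in [9, 14] — holds.

No — constraint 7 is not satisfied.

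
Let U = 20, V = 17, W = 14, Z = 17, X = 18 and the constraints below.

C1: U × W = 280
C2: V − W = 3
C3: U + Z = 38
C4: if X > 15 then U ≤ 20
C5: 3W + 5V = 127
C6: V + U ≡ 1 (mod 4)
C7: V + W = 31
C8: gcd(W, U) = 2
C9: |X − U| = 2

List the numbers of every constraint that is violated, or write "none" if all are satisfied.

C1: U × W = 20 × 14 = 280 — holds.
C2: V − W = 17 − 14 = 3 — holds.
C3: U + Z = 20 + 17 = 37, not 38 — fails.
C4: X = 18 > 15, so we need U ≤ 20; U = 20 ≤ 20 — holds.
C5: 3W + 5V = 3(14) + 5(17) = 127 — holds.
C6: V + U = 37; 37 mod 4 = 1 — holds.
C7: V + W = 17 + 14 = 31 — holds.
C8: gcd(14, 20) = 2 — holds.
C9: |18 − 20| = 2 — holds.

The assignment fails constraint 3.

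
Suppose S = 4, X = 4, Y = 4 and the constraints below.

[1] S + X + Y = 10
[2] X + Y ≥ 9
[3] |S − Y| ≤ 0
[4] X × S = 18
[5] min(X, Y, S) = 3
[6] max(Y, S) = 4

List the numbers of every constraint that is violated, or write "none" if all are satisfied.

Constraints 1, 2, 4, 5 are violated.

[1] S + X + Y = 4 + 4 + 4 = 12, not 10  fails
[2] X + Y = 4 + 4 = 8; 8 < 9, bound 9 not met  fails
[3] |4 − 4| = 0; 0 ≤ 0  holds
[4] X × S = 4 × 4 = 16, not 18  fails
[5] min(4, 4, 4) = 4, not 3  fails
[6] max(4, 4) = 4  holds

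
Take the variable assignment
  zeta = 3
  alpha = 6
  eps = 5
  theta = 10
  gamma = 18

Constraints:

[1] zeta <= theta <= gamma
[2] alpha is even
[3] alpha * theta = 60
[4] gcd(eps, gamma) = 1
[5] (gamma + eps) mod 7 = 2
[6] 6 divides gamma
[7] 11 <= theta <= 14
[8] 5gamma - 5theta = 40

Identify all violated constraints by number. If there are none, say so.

[1] values 3 <= 10 <= 18 — OK.
[2] alpha = 6 is even — OK.
[3] alpha * theta = 6 * 10 = 60 — OK.
[4] gcd(5, 18) = 1 — OK.
[5] gamma + eps = 23; 23 mod 7 = 2 — OK.
[6] 18 / 6 = 3, so 6 divides 18 — OK.
[7] theta = 10 is outside [11, 14] — violated.
[8] 5gamma - 5theta = 5(18) - 5(10) = 40 — OK.

No — constraint 7 is not satisfied.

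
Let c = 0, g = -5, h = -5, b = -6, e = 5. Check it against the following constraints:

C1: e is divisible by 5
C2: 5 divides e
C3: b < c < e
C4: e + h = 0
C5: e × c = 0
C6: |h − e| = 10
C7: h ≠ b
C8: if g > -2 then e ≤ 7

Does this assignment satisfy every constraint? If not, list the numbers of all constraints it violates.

C1: 5 / 5 = 1, so 5 divides 5 — holds.
C2: 5 / 5 = 1, so 5 divides 5 — holds.
C3: values -6 < 0 < 5 — holds.
C4: e + h = 5 + (-5) = 0 — holds.
C5: e × c = 5 × 0 = 0 — holds.
C6: |-5 − 5| = 10 — holds.
C7: h = -5, b = -6; distinct — holds.
C8: g = -5, not > -2; antecedent false, conditional vacuously true — holds.

All constraints are satisfied.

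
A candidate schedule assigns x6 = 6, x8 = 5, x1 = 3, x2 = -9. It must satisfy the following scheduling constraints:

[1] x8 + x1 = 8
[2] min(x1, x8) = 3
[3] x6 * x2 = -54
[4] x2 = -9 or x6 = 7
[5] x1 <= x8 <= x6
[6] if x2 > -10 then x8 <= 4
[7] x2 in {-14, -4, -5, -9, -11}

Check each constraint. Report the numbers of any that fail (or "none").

[1] x8 + x1 = 5 + 3 = 8  ✓
[2] min(3, 5) = 3  ✓
[3] x6 * x2 = 6 * (-9) = -54  ✓
[4] x2 = -9 = -9 (first disjunct)  ✓
[5] values 3 <= 5 <= 6  ✓
[6] x2 = -9 > -10, so we need x8 ≤ 4; but x8 = 5 > 4  ✗
[7] x2 = -9 is in {-14, -4, -5, -9, -11}  ✓

Constraint 6 is violated.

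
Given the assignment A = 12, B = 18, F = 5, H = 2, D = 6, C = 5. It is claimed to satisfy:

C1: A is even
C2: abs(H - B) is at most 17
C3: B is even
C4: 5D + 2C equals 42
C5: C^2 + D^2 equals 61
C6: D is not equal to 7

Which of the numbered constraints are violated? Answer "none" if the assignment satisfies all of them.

C1: A = 12 is even  true
C2: abs(2 - 18) = 16; 16 ≤ 17  true
C3: B = 18 is even  true
C4: 5D + 2C = 5(6) + 2(5) = 40, not 42  false
C5: C^2 + D^2 = 5^2 + 6^2 = 25 + 36 = 61  true
C6: D = 6, and 6 ≠ 7  true

Violated: 4.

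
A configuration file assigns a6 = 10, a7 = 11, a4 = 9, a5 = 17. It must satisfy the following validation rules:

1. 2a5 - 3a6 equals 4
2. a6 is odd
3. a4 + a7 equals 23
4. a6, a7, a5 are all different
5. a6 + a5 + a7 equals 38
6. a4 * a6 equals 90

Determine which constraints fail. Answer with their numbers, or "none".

Violated: 2 and 3.

1. 2a5 - 3a6 = 2(17) - 3(10) = 4 — holds.
2. a6 = 10 is even — fails.
3. a4 + a7 = 9 + 11 = 20, not 23 — fails.
4. values 10, 11, 17 are pairwise distinct — holds.
5. a6 + a5 + a7 = 10 + 17 + 11 = 38 — holds.
6. a4 * a6 = 9 * 10 = 90 — holds.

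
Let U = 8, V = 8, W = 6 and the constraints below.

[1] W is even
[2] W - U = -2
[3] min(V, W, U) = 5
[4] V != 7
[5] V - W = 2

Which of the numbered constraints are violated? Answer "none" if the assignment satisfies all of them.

[1] W = 6 is even — OK.
[2] W - U = 6 - 8 = -2 — OK.
[3] min(8, 6, 8) = 6, not 5 — violated.
[4] V = 8, and 8 ≠ 7 — OK.
[5] V - W = 8 - 6 = 2 — OK.

The assignment fails constraint 3.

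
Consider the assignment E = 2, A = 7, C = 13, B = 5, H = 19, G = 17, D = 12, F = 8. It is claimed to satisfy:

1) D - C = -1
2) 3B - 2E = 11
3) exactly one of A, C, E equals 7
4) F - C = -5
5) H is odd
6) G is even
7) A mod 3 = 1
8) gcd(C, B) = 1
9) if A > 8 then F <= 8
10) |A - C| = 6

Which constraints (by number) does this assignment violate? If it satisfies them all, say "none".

1) D - C = 12 - 13 = -1 — holds.
2) 3B - 2E = 3(5) - 2(2) = 11 — holds.
3) A=7, C=13, E=2; 1 of them equals 7 — holds.
4) F - C = 8 - 13 = -5 — holds.
5) H = 19 is odd — holds.
6) G = 17 is odd — does not hold.
7) 7 mod 3 = 1 — holds.
8) gcd(13, 5) = 1 — holds.
9) A = 7, not > 8; antecedent false, conditional vacuously true — holds.
10) |7 - 13| = 6 — holds.

Violated: 6.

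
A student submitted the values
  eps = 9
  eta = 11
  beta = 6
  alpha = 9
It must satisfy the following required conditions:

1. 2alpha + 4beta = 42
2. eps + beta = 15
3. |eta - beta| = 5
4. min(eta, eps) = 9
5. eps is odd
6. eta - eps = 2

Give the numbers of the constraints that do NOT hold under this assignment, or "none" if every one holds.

1. 2alpha + 4beta = 2(9) + 4(6) = 42  OK
2. eps + beta = 9 + 6 = 15  OK
3. |11 - 6| = 5  OK
4. min(11, 9) = 9  OK
5. eps = 9 is odd  OK
6. eta - eps = 11 - 9 = 2  OK

None — every constraint holds.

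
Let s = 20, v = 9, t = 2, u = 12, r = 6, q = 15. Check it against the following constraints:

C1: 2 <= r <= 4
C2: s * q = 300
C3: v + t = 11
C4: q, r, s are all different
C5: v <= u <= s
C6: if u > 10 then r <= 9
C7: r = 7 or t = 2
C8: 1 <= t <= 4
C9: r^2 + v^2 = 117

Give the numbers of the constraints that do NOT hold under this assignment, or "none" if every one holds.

Constraint 1 does not hold.

C1: r = 6 is outside [2, 4] — violated.
C2: s * q = 20 * 15 = 300 — OK.
C3: v + t = 9 + 2 = 11 — OK.
C4: values 15, 6, 20 are pairwise distinct — OK.
C5: values 9 <= 12 <= 20 — OK.
C6: u = 12 > 10, so we need r ≤ 9; r = 6 ≤ 9 — OK.
C7: r = 6 ≠ 7, but t = 2 = 2 (second disjunct) — OK.
C8: t = 2 lies in [1, 4] — OK.
C9: r^2 + v^2 = 6^2 + 9^2 = 36 + 81 = 117 — OK.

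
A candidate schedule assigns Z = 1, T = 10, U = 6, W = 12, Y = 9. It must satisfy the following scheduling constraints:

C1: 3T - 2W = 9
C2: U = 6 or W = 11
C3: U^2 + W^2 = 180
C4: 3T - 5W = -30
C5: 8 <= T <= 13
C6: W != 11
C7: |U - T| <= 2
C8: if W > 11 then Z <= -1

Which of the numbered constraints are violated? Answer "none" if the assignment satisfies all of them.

C1: 3T - 2W = 3(10) - 2(12) = 6, not 9 — violated.
C2: U = 6 = 6 (first disjunct) — satisfied.
C3: U^2 + W^2 = 6^2 + 12^2 = 36 + 144 = 180 — satisfied.
C4: 3T - 5W = 3(10) - 5(12) = -30 — satisfied.
C5: T = 10 lies in [8, 13] — satisfied.
C6: W = 12, and 12 ≠ 11 — satisfied.
C7: |6 - 10| = 4; 4 > 2, exceeds bound 2 — violated.
C8: W = 12 > 11, so we need Z ≤ -1; but Z = 1 > -1 — violated.

Violated: 1, 7, and 8.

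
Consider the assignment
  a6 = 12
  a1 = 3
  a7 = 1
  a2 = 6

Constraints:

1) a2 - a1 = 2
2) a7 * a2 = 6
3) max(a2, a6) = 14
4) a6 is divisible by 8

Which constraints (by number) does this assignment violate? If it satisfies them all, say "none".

1) a2 - a1 = 6 - 3 = 3, not 2 — violated.
2) a7 * a2 = 1 * 6 = 6 — satisfied.
3) max(6, 12) = 12, not 14 — violated.
4) 12 = 8*1 + 4, so 8 does not divide 12 — violated.

No — constraints 1, 3, and 4 are not satisfied.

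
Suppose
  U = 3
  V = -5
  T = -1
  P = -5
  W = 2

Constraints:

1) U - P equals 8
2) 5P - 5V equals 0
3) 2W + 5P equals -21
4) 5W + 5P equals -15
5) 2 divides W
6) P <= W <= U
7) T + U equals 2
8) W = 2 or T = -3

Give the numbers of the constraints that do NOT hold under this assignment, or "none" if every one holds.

1) U - P = 3 - (-5) = 8 — satisfied.
2) 5P - 5V = 5(-5) - 5(-5) = 0 — satisfied.
3) 2W + 5P = 2(2) + 5(-5) = -21 — satisfied.
4) 5W + 5P = 5(2) + 5(-5) = -15 — satisfied.
5) 2 / 2 = 1, so 2 divides 2 — satisfied.
6) values -5 <= 2 <= 3 — satisfied.
7) T + U = -1 + 3 = 2 — satisfied.
8) W = 2 = 2 (first disjunct) — satisfied.

All constraints are satisfied.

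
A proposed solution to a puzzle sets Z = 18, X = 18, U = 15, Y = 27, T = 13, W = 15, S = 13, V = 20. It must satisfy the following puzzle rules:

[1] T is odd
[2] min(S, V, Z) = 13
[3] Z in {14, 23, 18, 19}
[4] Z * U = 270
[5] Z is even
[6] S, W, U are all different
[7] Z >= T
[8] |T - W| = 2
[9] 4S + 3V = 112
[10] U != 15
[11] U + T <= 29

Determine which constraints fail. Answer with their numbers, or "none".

No — constraints 6 and 10 are not satisfied.

[1] T = 13 is odd  ✓
[2] min(13, 20, 18) = 13  ✓
[3] Z = 18 is in {14, 23, 18, 19}  ✓
[4] Z * U = 18 * 15 = 270  ✓
[5] Z = 18 is even  ✓
[6] W = U = 15, not all different  ✗
[7] Z = 18, T = 13; 18 ≥ 13  ✓
[8] |13 - 15| = 2  ✓
[9] 4S + 3V = 4(13) + 3(20) = 112  ✓
[10] U = 15, but 15 is required to differ  ✗
[11] U + T = 15 + 13 = 28; 28 ≤ 29  ✓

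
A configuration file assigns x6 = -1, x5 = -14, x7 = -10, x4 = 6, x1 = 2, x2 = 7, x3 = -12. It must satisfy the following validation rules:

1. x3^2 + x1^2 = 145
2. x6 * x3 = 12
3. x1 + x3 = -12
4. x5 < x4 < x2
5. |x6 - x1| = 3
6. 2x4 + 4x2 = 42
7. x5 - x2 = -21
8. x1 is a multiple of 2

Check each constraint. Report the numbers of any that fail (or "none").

Constraints 1, 3, and 6 are violated.

1. x3^2 + x1^2 = (-12)^2 + 2^2 = 144 + 4 = 148, not 145 — violated.
2. x6 * x3 = -1 * (-12) = 12 — satisfied.
3. x1 + x3 = 2 + (-12) = -10, not -12 — violated.
4. values -14 < 6 < 7 — satisfied.
5. |-1 - 2| = 3 — satisfied.
6. 2x4 + 4x2 = 2(6) + 4(7) = 40, not 42 — violated.
7. x5 - x2 = -14 - 7 = -21 — satisfied.
8. 2 / 2 = 1, so 2 divides 2 — satisfied.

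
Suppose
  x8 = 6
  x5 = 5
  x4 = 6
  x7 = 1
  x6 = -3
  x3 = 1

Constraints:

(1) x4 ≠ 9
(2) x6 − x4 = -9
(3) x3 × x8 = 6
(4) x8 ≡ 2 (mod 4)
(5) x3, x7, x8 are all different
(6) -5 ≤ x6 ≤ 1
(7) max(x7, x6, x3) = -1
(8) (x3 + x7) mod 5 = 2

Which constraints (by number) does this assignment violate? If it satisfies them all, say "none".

(1) x4 = 6, and 6 ≠ 9  ✓
(2) x6 − x4 = -3 − 6 = -9  ✓
(3) x3 × x8 = 1 × 6 = 6  ✓
(4) 6 mod 4 = 2  ✓
(5) x3 = x7 = 1, not all different  ✗
(6) x6 = -3 lies in [-5, 1]  ✓
(7) max(1, -3, 1) = 1, not -1  ✗
(8) x3 + x7 = 2; 2 mod 5 = 2  ✓

Constraints 5 and 7 are violated.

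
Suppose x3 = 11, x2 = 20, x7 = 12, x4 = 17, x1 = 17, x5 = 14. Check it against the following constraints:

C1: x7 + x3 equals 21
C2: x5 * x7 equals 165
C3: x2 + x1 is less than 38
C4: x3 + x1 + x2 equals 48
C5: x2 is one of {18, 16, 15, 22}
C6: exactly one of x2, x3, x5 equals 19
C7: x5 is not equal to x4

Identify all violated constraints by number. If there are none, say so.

The assignment fails constraints 1, 2, 5, and 6.

C1: x7 + x3 = 12 + 11 = 23, not 21 — violated.
C2: x5 * x7 = 14 * 12 = 168, not 165 — violated.
C3: x2 + x1 = 20 + 17 = 37; 37 < 38 — satisfied.
C4: x3 + x1 + x2 = 11 + 17 + 20 = 48 — satisfied.
C5: x2 = 20 is not in {18, 16, 15, 22} — violated.
C6: x2=20, x3=11, x5=14; 0 of them equal 19, not exactly one — violated.
C7: x5 = 14, x4 = 17; distinct — satisfied.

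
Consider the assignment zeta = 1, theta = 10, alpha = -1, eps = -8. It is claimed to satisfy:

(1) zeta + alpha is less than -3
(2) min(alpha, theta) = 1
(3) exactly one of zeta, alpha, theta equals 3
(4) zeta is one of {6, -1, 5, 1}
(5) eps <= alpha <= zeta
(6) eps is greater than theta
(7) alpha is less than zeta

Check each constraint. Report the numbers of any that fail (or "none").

Constraints 1, 2, 3, and 6 do not hold.

(1) zeta + alpha = 1 + (-1) = 0; 0 ≥ -3, bound -3 not met — does not hold.
(2) min(-1, 10) = -1, not 1 — does not hold.
(3) zeta=1, alpha=-1, theta=10; 0 of them equal 3, not exactly one — does not hold.
(4) zeta = 1 is in {6, -1, 5, 1} — holds.
(5) values -8 <= -1 <= 1 — holds.
(6) eps = -8, theta = 10; -8 ≤ 10 (want >) — does not hold.
(7) alpha = -1, zeta = 1; -1 < 1 — holds.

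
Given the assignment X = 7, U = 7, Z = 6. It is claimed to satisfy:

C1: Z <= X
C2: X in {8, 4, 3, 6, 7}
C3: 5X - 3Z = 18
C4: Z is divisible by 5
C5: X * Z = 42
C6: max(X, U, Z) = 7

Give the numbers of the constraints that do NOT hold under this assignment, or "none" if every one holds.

Constraints 3 and 4 do not hold.

C1: Z = 6, X = 7; 6 ≤ 7  true
C2: X = 7 is in {8, 4, 3, 6, 7}  true
C3: 5X - 3Z = 5(7) - 3(6) = 17, not 18  false
C4: 6 = 5*1 + 1, so 5 does not divide 6  false
C5: X * Z = 7 * 6 = 42  true
C6: max(7, 7, 6) = 7  true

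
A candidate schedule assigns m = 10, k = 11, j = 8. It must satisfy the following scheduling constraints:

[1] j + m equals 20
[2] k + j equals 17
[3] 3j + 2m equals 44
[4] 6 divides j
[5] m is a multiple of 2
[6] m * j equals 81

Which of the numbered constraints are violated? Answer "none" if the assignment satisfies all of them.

No — constraints 1, 2, 4, 6 are not satisfied.

[1] j + m = 8 + 10 = 18, not 20 — violated.
[2] k + j = 11 + 8 = 19, not 17 — violated.
[3] 3j + 2m = 3(8) + 2(10) = 44 — OK.
[4] 8 = 6*1 + 2, so 6 does not divide 8 — violated.
[5] 10 / 2 = 5, so 2 divides 10 — OK.
[6] m * j = 10 * 8 = 80, not 81 — violated.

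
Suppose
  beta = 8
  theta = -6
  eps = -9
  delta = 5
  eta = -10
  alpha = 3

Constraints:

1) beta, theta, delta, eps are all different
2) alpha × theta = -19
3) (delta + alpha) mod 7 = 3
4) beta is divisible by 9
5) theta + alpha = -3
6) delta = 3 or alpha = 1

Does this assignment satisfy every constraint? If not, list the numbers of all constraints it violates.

No — constraints 2, 3, 4, and 6 are not satisfied.

1) values 8, -6, 5, -9 are pairwise distinct — satisfied.
2) alpha × theta = 3 × (-6) = -18, not -19 — violated.
3) delta + alpha = 8; 8 mod 7 = 1, not 3 — violated.
4) 8 = 9×0 + 8, so 9 does not divide 8 — violated.
5) theta + alpha = -6 + 3 = -3 — satisfied.
6) delta = 5 ≠ 3 and alpha = 3 ≠ 1; both disjuncts false — violated.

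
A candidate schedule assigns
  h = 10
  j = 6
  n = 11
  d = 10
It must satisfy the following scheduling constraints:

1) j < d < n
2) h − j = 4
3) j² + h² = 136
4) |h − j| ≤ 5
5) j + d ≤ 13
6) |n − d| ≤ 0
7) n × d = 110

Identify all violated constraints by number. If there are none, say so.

Violated: 5, 6.

1) values 6 < 10 < 11  holds
2) h − j = 10 − 6 = 4  holds
3) j² + h² = 6² + 10² = 36 + 100 = 136  holds
4) |10 − 6| = 4; 4 ≤ 5  holds
5) j + d = 6 + 10 = 16; 16 > 13, bound 13 not met  fails
6) |11 − 10| = 1; 1 > 0, exceeds bound 0  fails
7) n × d = 11 × 10 = 110  holds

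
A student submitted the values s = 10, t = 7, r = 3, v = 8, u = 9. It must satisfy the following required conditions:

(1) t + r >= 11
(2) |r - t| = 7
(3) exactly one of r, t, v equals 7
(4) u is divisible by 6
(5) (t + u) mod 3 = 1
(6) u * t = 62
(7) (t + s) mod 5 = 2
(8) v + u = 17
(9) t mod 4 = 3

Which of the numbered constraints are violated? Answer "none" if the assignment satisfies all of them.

Constraints 1, 2, 4, and 6 do not hold.

(1) t + r = 7 + 3 = 10; 10 < 11, bound 11 not met — violated.
(2) |3 - 7| = 4, not 7 — violated.
(3) r=3, t=7, v=8; 1 of them equals 7 — OK.
(4) 9 = 6*1 + 3, so 6 does not divide 9 — violated.
(5) t + u = 16; 16 mod 3 = 1 — OK.
(6) u * t = 9 * 7 = 63, not 62 — violated.
(7) t + s = 17; 17 mod 5 = 2 — OK.
(8) v + u = 8 + 9 = 17 — OK.
(9) 7 mod 4 = 3 — OK.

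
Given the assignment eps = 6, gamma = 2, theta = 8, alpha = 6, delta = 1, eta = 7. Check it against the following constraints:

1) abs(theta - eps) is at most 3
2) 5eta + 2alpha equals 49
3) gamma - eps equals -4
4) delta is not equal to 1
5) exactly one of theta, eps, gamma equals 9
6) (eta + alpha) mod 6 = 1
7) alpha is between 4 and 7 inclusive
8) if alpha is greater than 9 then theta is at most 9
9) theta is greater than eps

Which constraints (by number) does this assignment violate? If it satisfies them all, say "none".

1) abs(8 - 6) = 2; 2 ≤ 3  ✔
2) 5eta + 2alpha = 5(7) + 2(6) = 47, not 49  ✘
3) gamma - eps = 2 - 6 = -4  ✔
4) delta = 1, but 1 is required to differ  ✘
5) theta=8, eps=6, gamma=2; 0 of them equal 9, not exactly one  ✘
6) eta + alpha = 13; 13 mod 6 = 1  ✔
7) alpha = 6 lies in [4, 7]  ✔
8) alpha = 6, not > 9; antecedent false, conditional vacuously true  ✔
9) theta = 8, eps = 6; 8 > 6  ✔

Constraints 2, 4, and 5 do not hold.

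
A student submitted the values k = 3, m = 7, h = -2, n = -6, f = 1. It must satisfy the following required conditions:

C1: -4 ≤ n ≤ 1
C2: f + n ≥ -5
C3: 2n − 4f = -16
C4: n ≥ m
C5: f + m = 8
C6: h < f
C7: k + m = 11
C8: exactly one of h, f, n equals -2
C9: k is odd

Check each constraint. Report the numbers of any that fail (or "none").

Constraints 1, 4, and 7 are violated.

C1: n = -6 is outside [-4, 1] — violated.
C2: f + n = 1 + (-6) = -5; -5 ≥ -5 — satisfied.
C3: 2n − 4f = 2(-6) − 4(1) = -16 — satisfied.
C4: n = -6, m = 7; -6 < 7 (want ≥) — violated.
C5: f + m = 1 + 7 = 8 — satisfied.
C6: h = -2, f = 1; -2 < 1 — satisfied.
C7: k + m = 3 + 7 = 10, not 11 — violated.
C8: h=-2, f=1, n=-6; 1 of them equals -2 — satisfied.
C9: k = 3 is odd — satisfied.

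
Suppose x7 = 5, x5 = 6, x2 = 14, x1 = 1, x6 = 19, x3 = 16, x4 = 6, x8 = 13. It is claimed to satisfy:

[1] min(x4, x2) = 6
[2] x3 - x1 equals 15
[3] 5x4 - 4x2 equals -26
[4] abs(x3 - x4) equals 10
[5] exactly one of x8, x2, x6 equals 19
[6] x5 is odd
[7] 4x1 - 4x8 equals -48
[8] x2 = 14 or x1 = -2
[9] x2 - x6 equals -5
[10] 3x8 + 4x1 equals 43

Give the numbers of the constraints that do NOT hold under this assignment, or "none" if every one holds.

[1] min(6, 14) = 6  ✔
[2] x3 - x1 = 16 - 1 = 15  ✔
[3] 5x4 - 4x2 = 5(6) - 4(14) = -26  ✔
[4] abs(16 - 6) = 10  ✔
[5] x8=13, x2=14, x6=19; 1 of them equals 19  ✔
[6] x5 = 6 is even  ✘
[7] 4x1 - 4x8 = 4(1) - 4(13) = -48  ✔
[8] x2 = 14 = 14 (first disjunct)  ✔
[9] x2 - x6 = 14 - 19 = -5  ✔
[10] 3x8 + 4x1 = 3(13) + 4(1) = 43  ✔

Constraint 6 does not hold.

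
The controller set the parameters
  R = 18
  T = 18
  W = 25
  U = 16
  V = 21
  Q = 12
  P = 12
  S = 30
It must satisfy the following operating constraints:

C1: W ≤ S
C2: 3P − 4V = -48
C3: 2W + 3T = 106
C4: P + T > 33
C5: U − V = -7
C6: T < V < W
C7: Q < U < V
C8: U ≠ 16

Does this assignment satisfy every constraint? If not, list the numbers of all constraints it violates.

C1: W = 25, S = 30; 25 ≤ 30 — holds.
C2: 3P − 4V = 3(12) − 4(21) = -48 — holds.
C3: 2W + 3T = 2(25) + 3(18) = 104, not 106 — fails.
C4: P + T = 12 + 18 = 30; 30 ≤ 33, bound 33 not met — fails.
C5: U − V = 16 − 21 = -5, not -7 — fails.
C6: values 18 < 21 < 25 — holds.
C7: values 12 < 16 < 21 — holds.
C8: U = 16, but 16 is required to differ — fails.

Violated: 3, 4, 5, and 8.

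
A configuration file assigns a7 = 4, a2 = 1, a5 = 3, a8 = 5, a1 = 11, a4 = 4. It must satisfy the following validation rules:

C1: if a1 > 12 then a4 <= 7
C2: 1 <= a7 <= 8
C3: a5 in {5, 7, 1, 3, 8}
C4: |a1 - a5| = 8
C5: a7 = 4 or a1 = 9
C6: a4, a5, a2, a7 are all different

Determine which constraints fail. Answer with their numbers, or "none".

The assignment fails constraint 6.

C1: a1 = 11, not > 12; antecedent false, conditional vacuously true  true
C2: a7 = 4 lies in [1, 8]  true
C3: a5 = 3 is in {5, 7, 1, 3, 8}  true
C4: |11 - 3| = 8  true
C5: a7 = 4 = 4 (first disjunct)  true
C6: a4 = a7 = 4, not all different  false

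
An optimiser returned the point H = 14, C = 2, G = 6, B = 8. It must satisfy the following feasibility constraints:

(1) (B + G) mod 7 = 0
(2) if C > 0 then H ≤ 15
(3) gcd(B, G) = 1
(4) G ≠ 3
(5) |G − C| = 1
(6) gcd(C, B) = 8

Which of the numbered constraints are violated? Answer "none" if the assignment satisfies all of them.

No — constraints 3, 5, 6 are not satisfied.

(1) B + G = 14; 14 mod 7 = 0  ✓
(2) C = 2 > 0, so we need H ≤ 15; H = 14 ≤ 15  ✓
(3) gcd(8, 6) = 2, not 1  ✗
(4) G = 6, and 6 ≠ 3  ✓
(5) |6 − 2| = 4, not 1  ✗
(6) gcd(2, 8) = 2, not 8  ✗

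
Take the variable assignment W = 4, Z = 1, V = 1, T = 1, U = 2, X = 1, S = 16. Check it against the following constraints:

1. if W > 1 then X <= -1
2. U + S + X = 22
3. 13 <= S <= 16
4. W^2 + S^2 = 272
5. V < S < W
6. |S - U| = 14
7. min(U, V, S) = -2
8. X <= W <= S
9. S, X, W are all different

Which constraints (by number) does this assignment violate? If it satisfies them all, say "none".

1. W = 4 > 1, so we need X ≤ -1; but X = 1 > -1 — fails.
2. U + S + X = 2 + 16 + 1 = 19, not 22 — fails.
3. S = 16 lies in [13, 16] — holds.
4. W^2 + S^2 = 4^2 + 16^2 = 16 + 256 = 272 — holds.
5. values 1, 16, 4; S = 16 is not < W = 4 — fails.
6. |16 - 2| = 14 — holds.
7. min(2, 1, 16) = 1, not -2 — fails.
8. values 1 <= 4 <= 16 — holds.
9. values 16, 1, 4 are pairwise distinct — holds.

Constraints 1, 2, 5, and 7 are violated.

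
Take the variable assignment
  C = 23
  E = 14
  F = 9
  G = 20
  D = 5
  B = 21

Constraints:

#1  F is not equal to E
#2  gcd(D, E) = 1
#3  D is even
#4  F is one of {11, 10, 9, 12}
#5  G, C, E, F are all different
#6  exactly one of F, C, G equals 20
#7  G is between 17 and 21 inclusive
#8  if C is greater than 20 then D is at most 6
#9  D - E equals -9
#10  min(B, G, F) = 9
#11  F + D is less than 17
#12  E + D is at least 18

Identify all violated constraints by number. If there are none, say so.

Constraint 3 is violated.

#1 F = 9, E = 14; distinct  yes
#2 gcd(5, 14) = 1  yes
#3 D = 5 is odd  no
#4 F = 9 is in {11, 10, 9, 12}  yes
#5 values 20, 23, 14, 9 are pairwise distinct  yes
#6 F=9, C=23, G=20; 1 of them equals 20  yes
#7 G = 20 lies in [17, 21]  yes
#8 C = 23 > 20, so we need D ≤ 6; D = 5 ≤ 6  yes
#9 D - E = 5 - 14 = -9  yes
#10 min(21, 20, 9) = 9  yes
#11 F + D = 9 + 5 = 14; 14 < 17  yes
#12 E + D = 14 + 5 = 19; 19 ≥ 18  yes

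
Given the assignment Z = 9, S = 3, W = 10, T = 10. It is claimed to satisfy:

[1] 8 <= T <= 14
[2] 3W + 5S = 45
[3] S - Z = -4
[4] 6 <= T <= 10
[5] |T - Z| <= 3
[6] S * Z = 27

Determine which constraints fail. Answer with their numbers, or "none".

Violated: 3.

[1] T = 10 lies in [8, 14] — holds.
[2] 3W + 5S = 3(10) + 5(3) = 45 — holds.
[3] S - Z = 3 - 9 = -6, not -4 — fails.
[4] T = 10 lies in [6, 10] — holds.
[5] |10 - 9| = 1; 1 ≤ 3 — holds.
[6] S * Z = 3 * 9 = 27 — holds.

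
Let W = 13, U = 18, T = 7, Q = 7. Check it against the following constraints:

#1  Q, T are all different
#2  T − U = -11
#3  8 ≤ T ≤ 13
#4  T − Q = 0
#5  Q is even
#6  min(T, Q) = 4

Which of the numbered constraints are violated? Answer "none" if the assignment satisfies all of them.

Constraints 1, 3, 5, and 6 are violated.

#1 Q = T = 7, not all different — violated.
#2 T − U = 7 − 18 = -11 — satisfied.
#3 T = 7 is outside [8, 13] — violated.
#4 T − Q = 7 − 7 = 0 — satisfied.
#5 Q = 7 is odd — violated.
#6 min(7, 7) = 7, not 4 — violated.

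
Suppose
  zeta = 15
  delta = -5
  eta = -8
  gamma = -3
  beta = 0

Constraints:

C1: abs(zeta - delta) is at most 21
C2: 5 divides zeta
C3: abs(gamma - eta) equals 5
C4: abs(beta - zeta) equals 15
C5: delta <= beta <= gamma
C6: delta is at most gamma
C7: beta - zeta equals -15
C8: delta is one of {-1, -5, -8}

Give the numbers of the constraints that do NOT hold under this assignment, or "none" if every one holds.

Constraint 5 is violated.

C1: abs(15 - (-5)) = 20; 20 ≤ 21 — holds.
C2: 15 / 5 = 3, so 5 divides 15 — holds.
C3: abs(-3 - (-8)) = 5 — holds.
C4: abs(0 - 15) = 15 — holds.
C5: values -5, 0, -3; beta = 0 is not <= gamma = -3 — does not hold.
C6: delta = -5, gamma = -3; -5 ≤ -3 — holds.
C7: beta - zeta = 0 - 15 = -15 — holds.
C8: delta = -5 is in {-1, -5, -8} — holds.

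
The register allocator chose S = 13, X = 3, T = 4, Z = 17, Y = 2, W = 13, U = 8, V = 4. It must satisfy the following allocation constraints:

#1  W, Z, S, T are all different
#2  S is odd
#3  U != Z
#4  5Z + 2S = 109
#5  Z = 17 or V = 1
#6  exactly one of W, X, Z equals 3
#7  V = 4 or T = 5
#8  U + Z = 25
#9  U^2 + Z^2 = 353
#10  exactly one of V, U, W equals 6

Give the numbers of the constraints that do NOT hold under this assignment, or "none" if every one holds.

Constraints 1, 4, and 10 do not hold.

#1 W = S = 13, not all different — does not hold.
#2 S = 13 is odd — holds.
#3 U = 8, Z = 17; distinct — holds.
#4 5Z + 2S = 5(17) + 2(13) = 111, not 109 — does not hold.
#5 Z = 17 = 17 (first disjunct) — holds.
#6 W=13, X=3, Z=17; 1 of them equals 3 — holds.
#7 V = 4 = 4 (first disjunct) — holds.
#8 U + Z = 8 + 17 = 25 — holds.
#9 U^2 + Z^2 = 8^2 + 17^2 = 64 + 289 = 353 — holds.
#10 V=4, U=8, W=13; 0 of them equal 6, not exactly one — does not hold.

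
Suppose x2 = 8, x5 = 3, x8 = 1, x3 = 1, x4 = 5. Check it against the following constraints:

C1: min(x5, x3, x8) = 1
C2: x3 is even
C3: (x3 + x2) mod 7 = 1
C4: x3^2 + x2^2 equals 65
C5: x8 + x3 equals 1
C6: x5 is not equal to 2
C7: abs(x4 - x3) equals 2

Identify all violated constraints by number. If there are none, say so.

Violated: 2, 3, 5, and 7.

C1: min(3, 1, 1) = 1  ✓
C2: x3 = 1 is odd  ✗
C3: x3 + x2 = 9; 9 mod 7 = 2, not 1  ✗
C4: x3^2 + x2^2 = 1^2 + 8^2 = 1 + 64 = 65  ✓
C5: x8 + x3 = 1 + 1 = 2, not 1  ✗
C6: x5 = 3, and 3 ≠ 2  ✓
C7: abs(5 - 1) = 4, not 2  ✗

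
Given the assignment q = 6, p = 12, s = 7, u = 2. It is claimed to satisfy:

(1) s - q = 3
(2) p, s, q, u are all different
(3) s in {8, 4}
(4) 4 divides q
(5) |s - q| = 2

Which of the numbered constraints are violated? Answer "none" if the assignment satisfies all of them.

(1) s - q = 7 - 6 = 1, not 3  FAIL
(2) values 12, 7, 6, 2 are pairwise distinct  OK
(3) s = 7 is not in {8, 4}  FAIL
(4) 6 = 4*1 + 2, so 4 does not divide 6  FAIL
(5) |7 - 6| = 1, not 2  FAIL

The assignment fails constraints 1, 3, 4, 5.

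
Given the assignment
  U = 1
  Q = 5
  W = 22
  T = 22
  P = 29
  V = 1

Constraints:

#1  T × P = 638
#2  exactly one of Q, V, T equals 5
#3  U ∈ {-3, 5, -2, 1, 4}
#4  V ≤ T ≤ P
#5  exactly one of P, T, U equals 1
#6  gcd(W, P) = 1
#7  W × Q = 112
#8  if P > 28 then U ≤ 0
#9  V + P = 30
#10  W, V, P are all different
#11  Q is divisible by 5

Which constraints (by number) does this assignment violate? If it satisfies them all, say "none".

#1 T × P = 22 × 29 = 638 — satisfied.
#2 Q=5, V=1, T=22; 1 of them equals 5 — satisfied.
#3 U = 1 is in {-3, 5, -2, 1, 4} — satisfied.
#4 values 1 ≤ 22 ≤ 29 — satisfied.
#5 P=29, T=22, U=1; 1 of them equals 1 — satisfied.
#6 gcd(22, 29) = 1 — satisfied.
#7 W × Q = 22 × 5 = 110, not 112 — violated.
#8 P = 29 > 28, so we need U ≤ 0; but U = 1 > 0 — violated.
#9 V + P = 1 + 29 = 30 — satisfied.
#10 values 22, 1, 29 are pairwise distinct — satisfied.
#11 5 / 5 = 1, so 5 divides 5 — satisfied.

The assignment fails constraints 7 and 8.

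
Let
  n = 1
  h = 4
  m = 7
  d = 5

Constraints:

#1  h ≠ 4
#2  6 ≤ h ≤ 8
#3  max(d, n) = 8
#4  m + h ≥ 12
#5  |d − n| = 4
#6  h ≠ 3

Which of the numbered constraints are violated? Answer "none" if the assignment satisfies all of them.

Constraints 1, 2, 3, and 4 do not hold.

#1 h = 4, but 4 is required to differ  fails
#2 h = 4 is outside [6, 8]  fails
#3 max(5, 1) = 5, not 8  fails
#4 m + h = 7 + 4 = 11; 11 < 12, bound 12 not met  fails
#5 |5 − 1| = 4  holds
#6 h = 4, and 4 ≠ 3  holds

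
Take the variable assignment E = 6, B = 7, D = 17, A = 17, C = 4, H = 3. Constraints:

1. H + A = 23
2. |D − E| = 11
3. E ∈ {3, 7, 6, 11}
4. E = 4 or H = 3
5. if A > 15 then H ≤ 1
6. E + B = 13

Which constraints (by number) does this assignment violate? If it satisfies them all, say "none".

Violated: 1 and 5.

1. H + A = 3 + 17 = 20, not 23  ✗
2. |17 − 6| = 11  ✓
3. E = 6 is in {3, 7, 6, 11}  ✓
4. E = 6 ≠ 4, but H = 3 = 3 (second disjunct)  ✓
5. A = 17 > 15, so we need H ≤ 1; but H = 3 > 1  ✗
6. E + B = 6 + 7 = 13  ✓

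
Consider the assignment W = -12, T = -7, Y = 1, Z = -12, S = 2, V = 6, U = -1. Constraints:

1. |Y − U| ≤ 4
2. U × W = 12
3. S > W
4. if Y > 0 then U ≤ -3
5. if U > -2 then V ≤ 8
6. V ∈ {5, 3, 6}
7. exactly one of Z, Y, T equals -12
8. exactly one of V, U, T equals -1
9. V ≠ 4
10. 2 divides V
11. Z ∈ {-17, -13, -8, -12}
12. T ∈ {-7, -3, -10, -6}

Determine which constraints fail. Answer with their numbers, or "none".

1. |1 − (-1)| = 2; 2 ≤ 4 — holds.
2. U × W = -1 × (-12) = 12 — holds.
3. S = 2, W = -12; 2 > -12 — holds.
4. Y = 1 > 0, so we need U ≤ -3; but U = -1 > -3 — does not hold.
5. U = -1 > -2, so we need V ≤ 8; V = 6 ≤ 8 — holds.
6. V = 6 is in {5, 3, 6} — holds.
7. Z=-12, Y=1, T=-7; 1 of them equals -12 — holds.
8. V=6, U=-1, T=-7; 1 of them equals -1 — holds.
9. V = 6, and 6 ≠ 4 — holds.
10. 6 / 2 = 3, so 2 divides 6 — holds.
11. Z = -12 is in {-17, -13, -8, -12} — holds.
12. T = -7 is in {-7, -3, -10, -6} — holds.

Violated: 4.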